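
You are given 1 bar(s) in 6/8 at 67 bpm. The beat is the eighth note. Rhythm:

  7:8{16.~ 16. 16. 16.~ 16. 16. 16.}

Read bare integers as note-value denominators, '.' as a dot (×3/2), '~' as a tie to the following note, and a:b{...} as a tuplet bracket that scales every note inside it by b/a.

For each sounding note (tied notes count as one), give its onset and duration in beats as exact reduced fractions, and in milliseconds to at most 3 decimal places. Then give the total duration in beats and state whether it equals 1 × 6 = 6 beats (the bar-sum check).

1) 0.0ms=0b +1535.181ms=12/7b
2) 1535.181ms=12/7b +767.591ms=6/7b
3) 2302.772ms=18/7b +1535.181ms=12/7b
4) 3837.953ms=30/7b +767.591ms=6/7b
5) 4605.544ms=36/7b +767.591ms=6/7b
Σ=6b of 6 (67bpm 6/8) — PASS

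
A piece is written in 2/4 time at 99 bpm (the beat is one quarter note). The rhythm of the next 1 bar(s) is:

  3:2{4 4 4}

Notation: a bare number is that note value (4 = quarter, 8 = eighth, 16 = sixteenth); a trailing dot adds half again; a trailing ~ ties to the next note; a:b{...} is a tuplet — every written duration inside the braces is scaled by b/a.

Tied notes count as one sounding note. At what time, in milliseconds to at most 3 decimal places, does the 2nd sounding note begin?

1. 0.0ms @ 0 + 404.04ms (2/3)
2. 404.04ms @ 2/3 + 404.04ms (2/3)
3. 808.081ms @ 4/3 + 404.04ms (2/3)

note 2 onset = 2/3b = 404.04ms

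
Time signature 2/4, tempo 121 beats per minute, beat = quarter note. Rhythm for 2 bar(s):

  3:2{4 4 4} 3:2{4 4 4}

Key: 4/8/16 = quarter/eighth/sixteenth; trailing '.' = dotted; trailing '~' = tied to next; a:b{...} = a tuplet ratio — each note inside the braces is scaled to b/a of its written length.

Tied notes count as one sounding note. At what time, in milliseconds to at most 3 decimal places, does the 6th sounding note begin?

1. 0.0ms @ 0 + 330.579ms (2/3)
2. 330.579ms @ 2/3 + 330.579ms (2/3)
3. 661.157ms @ 4/3 + 330.579ms (2/3)
4. 991.736ms @ 2 + 330.579ms (2/3)
5. 1322.314ms @ 8/3 + 330.579ms (2/3)
6. 1652.893ms @ 10/3 + 330.579ms (2/3)

note 6 onset = 10/3b = 1652.893ms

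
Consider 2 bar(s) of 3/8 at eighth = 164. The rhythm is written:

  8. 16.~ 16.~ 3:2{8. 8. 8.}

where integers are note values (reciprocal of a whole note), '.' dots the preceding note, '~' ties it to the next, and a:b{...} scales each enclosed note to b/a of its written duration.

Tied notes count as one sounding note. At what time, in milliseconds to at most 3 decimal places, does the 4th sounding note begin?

1. 0.0ms @ 0 + 548.78ms (3/2)
2. 548.78ms @ 3/2 + 914.634ms (5/2)
3. 1463.415ms @ 4 + 365.854ms (1)
4. 1829.268ms @ 5 + 365.854ms (1)

note 4 onset = 5b = 1829.268ms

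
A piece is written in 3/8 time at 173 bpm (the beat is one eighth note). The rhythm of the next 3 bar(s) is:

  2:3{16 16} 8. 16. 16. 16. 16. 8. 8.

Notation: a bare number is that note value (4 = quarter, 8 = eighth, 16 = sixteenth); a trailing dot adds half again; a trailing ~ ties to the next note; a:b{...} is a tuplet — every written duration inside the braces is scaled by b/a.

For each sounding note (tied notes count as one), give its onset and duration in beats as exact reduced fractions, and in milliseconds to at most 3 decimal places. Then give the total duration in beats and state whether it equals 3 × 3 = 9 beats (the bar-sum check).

1) 0.0ms=0b +260.116ms=3/4b
2) 260.116ms=3/4b +260.116ms=3/4b
3) 520.231ms=3/2b +520.231ms=3/2b
4) 1040.462ms=3b +260.116ms=3/4b
5) 1300.578ms=15/4b +260.116ms=3/4b
6) 1560.694ms=9/2b +260.116ms=3/4b
7) 1820.809ms=21/4b +260.116ms=3/4b
8) 2080.925ms=6b +520.231ms=3/2b
9) 2601.156ms=15/2b +520.231ms=3/2b
Σ=9b of 9 (173bpm 3/8) — PASS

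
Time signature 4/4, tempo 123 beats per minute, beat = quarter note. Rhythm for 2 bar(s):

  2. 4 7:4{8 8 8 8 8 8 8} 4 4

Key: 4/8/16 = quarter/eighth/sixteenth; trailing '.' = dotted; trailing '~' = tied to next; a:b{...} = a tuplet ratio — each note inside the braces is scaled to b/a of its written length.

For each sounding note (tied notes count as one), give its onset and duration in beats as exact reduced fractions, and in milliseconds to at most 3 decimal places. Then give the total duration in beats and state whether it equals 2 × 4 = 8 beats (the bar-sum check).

1) 0.0ms=0b +1463.415ms=3b
2) 1463.415ms=3b +487.805ms=1b
3) 1951.22ms=4b +139.373ms=2/7b
4) 2090.592ms=30/7b +139.373ms=2/7b
5) 2229.965ms=32/7b +139.373ms=2/7b
6) 2369.338ms=34/7b +139.373ms=2/7b
7) 2508.711ms=36/7b +139.373ms=2/7b
8) 2648.084ms=38/7b +139.373ms=2/7b
9) 2787.456ms=40/7b +139.373ms=2/7b
10) 2926.829ms=6b +487.805ms=1b
11) 3414.634ms=7b +487.805ms=1b
Σ=8b of 8 (123bpm 4/4) — PASS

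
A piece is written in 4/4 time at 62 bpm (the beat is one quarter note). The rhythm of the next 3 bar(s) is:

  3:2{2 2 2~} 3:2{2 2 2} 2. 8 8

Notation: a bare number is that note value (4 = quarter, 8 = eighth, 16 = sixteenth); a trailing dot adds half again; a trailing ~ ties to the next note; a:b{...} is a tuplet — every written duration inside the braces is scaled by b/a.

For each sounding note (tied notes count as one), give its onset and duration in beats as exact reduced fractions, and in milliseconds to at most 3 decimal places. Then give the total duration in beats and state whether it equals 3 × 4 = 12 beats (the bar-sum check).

1) 0.0ms=0b +1290.323ms=4/3b
2) 1290.323ms=4/3b +1290.323ms=4/3b
3) 2580.645ms=8/3b +2580.645ms=8/3b
4) 5161.29ms=16/3b +1290.323ms=4/3b
5) 6451.613ms=20/3b +1290.323ms=4/3b
6) 7741.935ms=8b +2903.226ms=3b
7) 10645.161ms=11b +483.871ms=1/2b
8) 11129.032ms=23/2b +483.871ms=1/2b
Σ=12b of 12 (62bpm 4/4) — PASS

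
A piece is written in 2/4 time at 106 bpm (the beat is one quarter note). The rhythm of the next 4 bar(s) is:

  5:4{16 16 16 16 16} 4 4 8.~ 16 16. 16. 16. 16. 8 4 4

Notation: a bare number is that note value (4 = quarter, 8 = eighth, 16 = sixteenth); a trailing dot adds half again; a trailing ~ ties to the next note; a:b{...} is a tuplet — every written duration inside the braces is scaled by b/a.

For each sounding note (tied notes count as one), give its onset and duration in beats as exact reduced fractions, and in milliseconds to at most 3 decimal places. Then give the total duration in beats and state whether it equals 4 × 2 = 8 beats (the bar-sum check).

1) 0.0ms=0b +113.208ms=1/5b
2) 113.208ms=1/5b +113.208ms=1/5b
3) 226.415ms=2/5b +113.208ms=1/5b
4) 339.623ms=3/5b +113.208ms=1/5b
5) 452.83ms=4/5b +113.208ms=1/5b
6) 566.038ms=1b +566.038ms=1b
7) 1132.075ms=2b +566.038ms=1b
8) 1698.113ms=3b +566.038ms=1b
9) 2264.151ms=4b +212.264ms=3/8b
10) 2476.415ms=35/8b +212.264ms=3/8b
11) 2688.679ms=19/4b +212.264ms=3/8b
12) 2900.943ms=41/8b +212.264ms=3/8b
13) 3113.208ms=11/2b +283.019ms=1/2b
14) 3396.226ms=6b +566.038ms=1b
15) 3962.264ms=7b +566.038ms=1b
Σ=8b of 8 (106bpm 2/4) — PASS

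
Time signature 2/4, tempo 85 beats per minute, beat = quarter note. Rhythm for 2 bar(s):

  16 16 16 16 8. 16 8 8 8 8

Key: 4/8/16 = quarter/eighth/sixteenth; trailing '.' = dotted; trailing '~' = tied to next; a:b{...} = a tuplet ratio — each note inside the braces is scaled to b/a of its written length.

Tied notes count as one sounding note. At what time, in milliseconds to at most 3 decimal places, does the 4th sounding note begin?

note 4 onset = 3/4b = 529.412ms

1. 0.0ms @ 0 + 176.471ms (1/4)
2. 176.471ms @ 1/4 + 176.471ms (1/4)
3. 352.941ms @ 1/2 + 176.471ms (1/4)
4. 529.412ms @ 3/4 + 176.471ms (1/4)
5. 705.882ms @ 1 + 529.412ms (3/4)
6. 1235.294ms @ 7/4 + 176.471ms (1/4)
7. 1411.765ms @ 2 + 352.941ms (1/2)
8. 1764.706ms @ 5/2 + 352.941ms (1/2)
9. 2117.647ms @ 3 + 352.941ms (1/2)
10. 2470.588ms @ 7/2 + 352.941ms (1/2)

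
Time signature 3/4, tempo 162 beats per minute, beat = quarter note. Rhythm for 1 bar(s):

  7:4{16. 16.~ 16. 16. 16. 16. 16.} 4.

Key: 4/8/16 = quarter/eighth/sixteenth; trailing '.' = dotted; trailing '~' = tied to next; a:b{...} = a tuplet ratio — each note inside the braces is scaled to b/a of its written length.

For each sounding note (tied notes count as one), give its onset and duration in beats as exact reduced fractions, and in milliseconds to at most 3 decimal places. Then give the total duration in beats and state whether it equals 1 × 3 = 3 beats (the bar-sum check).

1) 0.0ms=0b +79.365ms=3/14b
2) 79.365ms=3/14b +158.73ms=3/7b
3) 238.095ms=9/14b +79.365ms=3/14b
4) 317.46ms=6/7b +79.365ms=3/14b
5) 396.825ms=15/14b +79.365ms=3/14b
6) 476.19ms=9/7b +79.365ms=3/14b
7) 555.556ms=3/2b +555.556ms=3/2b
Σ=3b of 3 (162bpm 3/4) — PASS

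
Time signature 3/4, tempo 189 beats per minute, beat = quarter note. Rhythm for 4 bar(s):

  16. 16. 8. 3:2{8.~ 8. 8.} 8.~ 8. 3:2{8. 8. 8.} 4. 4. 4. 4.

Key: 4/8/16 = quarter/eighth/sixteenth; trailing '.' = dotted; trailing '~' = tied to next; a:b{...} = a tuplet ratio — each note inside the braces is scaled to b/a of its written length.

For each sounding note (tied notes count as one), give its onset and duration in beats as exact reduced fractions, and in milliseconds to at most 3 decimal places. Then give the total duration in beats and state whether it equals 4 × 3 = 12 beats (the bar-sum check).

1) 0.0ms=0b +119.048ms=3/8b
2) 119.048ms=3/8b +119.048ms=3/8b
3) 238.095ms=3/4b +238.095ms=3/4b
4) 476.19ms=3/2b +317.46ms=1b
5) 793.651ms=5/2b +158.73ms=1/2b
6) 952.381ms=3b +476.19ms=3/2b
7) 1428.571ms=9/2b +158.73ms=1/2b
8) 1587.302ms=5b +158.73ms=1/2b
9) 1746.032ms=11/2b +158.73ms=1/2b
10) 1904.762ms=6b +476.19ms=3/2b
11) 2380.952ms=15/2b +476.19ms=3/2b
12) 2857.143ms=9b +476.19ms=3/2b
13) 3333.333ms=21/2b +476.19ms=3/2b
Σ=12b of 12 (189bpm 3/4) — PASS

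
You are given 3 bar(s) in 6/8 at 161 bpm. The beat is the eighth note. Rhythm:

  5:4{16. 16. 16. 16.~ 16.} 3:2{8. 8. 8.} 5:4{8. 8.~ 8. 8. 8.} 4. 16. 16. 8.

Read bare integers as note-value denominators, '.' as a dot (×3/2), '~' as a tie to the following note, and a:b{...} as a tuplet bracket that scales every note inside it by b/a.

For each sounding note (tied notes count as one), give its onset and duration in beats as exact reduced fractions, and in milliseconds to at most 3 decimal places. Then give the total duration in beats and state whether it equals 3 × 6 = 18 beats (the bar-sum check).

1) 0.0ms=0b +223.602ms=3/5b
2) 223.602ms=3/5b +223.602ms=3/5b
3) 447.205ms=6/5b +223.602ms=3/5b
4) 670.807ms=9/5b +447.205ms=6/5b
5) 1118.012ms=3b +372.671ms=1b
6) 1490.683ms=4b +372.671ms=1b
7) 1863.354ms=5b +372.671ms=1b
8) 2236.025ms=6b +447.205ms=6/5b
9) 2683.23ms=36/5b +894.41ms=12/5b
10) 3577.64ms=48/5b +447.205ms=6/5b
11) 4024.845ms=54/5b +447.205ms=6/5b
12) 4472.05ms=12b +1118.012ms=3b
13) 5590.062ms=15b +279.503ms=3/4b
14) 5869.565ms=63/4b +279.503ms=3/4b
15) 6149.068ms=33/2b +559.006ms=3/2b
Σ=18b of 18 (161bpm 6/8) — PASS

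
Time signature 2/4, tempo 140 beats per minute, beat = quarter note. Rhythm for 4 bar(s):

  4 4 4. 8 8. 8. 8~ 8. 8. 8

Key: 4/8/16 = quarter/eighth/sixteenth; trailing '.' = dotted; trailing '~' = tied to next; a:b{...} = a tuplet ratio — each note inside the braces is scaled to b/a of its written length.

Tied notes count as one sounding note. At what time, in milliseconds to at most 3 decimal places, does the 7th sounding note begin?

1. 0.0ms @ 0 + 428.571ms (1)
2. 428.571ms @ 1 + 428.571ms (1)
3. 857.143ms @ 2 + 642.857ms (3/2)
4. 1500.0ms @ 7/2 + 214.286ms (1/2)
5. 1714.286ms @ 4 + 321.429ms (3/4)
6. 2035.714ms @ 19/4 + 321.429ms (3/4)
7. 2357.143ms @ 11/2 + 535.714ms (5/4)
8. 2892.857ms @ 27/4 + 321.429ms (3/4)
9. 3214.286ms @ 15/2 + 214.286ms (1/2)

note 7 onset = 11/2b = 2357.143ms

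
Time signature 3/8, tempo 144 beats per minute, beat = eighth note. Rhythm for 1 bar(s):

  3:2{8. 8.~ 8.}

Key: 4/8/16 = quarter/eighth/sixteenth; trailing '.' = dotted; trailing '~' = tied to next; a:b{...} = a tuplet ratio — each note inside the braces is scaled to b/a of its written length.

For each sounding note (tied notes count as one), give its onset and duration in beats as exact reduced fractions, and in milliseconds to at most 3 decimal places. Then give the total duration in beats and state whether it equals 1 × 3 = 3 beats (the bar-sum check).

1) 0.0ms=0b +416.667ms=1b
2) 416.667ms=1b +833.333ms=2b
Σ=3b of 3 (144bpm 3/8) — PASS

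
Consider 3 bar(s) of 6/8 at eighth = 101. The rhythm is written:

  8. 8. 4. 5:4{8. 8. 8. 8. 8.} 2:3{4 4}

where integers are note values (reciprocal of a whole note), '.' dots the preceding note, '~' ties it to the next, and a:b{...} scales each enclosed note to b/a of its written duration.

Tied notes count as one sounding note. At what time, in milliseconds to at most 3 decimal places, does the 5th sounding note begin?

note 5 onset = 36/5b = 4277.228ms

1. 0.0ms @ 0 + 891.089ms (3/2)
2. 891.089ms @ 3/2 + 891.089ms (3/2)
3. 1782.178ms @ 3 + 1782.178ms (3)
4. 3564.356ms @ 6 + 712.871ms (6/5)
5. 4277.228ms @ 36/5 + 712.871ms (6/5)
6. 4990.099ms @ 42/5 + 712.871ms (6/5)
7. 5702.97ms @ 48/5 + 712.871ms (6/5)
8. 6415.842ms @ 54/5 + 712.871ms (6/5)
9. 7128.713ms @ 12 + 1782.178ms (3)
10. 8910.891ms @ 15 + 1782.178ms (3)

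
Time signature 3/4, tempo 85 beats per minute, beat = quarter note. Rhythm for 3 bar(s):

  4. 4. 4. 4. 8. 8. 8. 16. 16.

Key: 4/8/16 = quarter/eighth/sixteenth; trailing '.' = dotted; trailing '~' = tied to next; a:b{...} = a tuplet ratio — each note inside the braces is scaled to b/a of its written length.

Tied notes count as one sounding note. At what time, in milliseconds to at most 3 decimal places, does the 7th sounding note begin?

1. 0.0ms @ 0 + 1058.824ms (3/2)
2. 1058.824ms @ 3/2 + 1058.824ms (3/2)
3. 2117.647ms @ 3 + 1058.824ms (3/2)
4. 3176.471ms @ 9/2 + 1058.824ms (3/2)
5. 4235.294ms @ 6 + 529.412ms (3/4)
6. 4764.706ms @ 27/4 + 529.412ms (3/4)
7. 5294.118ms @ 15/2 + 529.412ms (3/4)
8. 5823.529ms @ 33/4 + 264.706ms (3/8)
9. 6088.235ms @ 69/8 + 264.706ms (3/8)

note 7 onset = 15/2b = 5294.118ms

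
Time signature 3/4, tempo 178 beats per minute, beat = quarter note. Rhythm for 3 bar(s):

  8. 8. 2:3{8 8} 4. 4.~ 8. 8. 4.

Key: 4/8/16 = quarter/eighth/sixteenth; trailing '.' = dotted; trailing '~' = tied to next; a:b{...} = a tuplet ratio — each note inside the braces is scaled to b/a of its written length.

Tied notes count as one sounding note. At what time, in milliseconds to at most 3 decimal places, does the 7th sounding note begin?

note 7 onset = 27/4b = 2275.281ms

1. 0.0ms @ 0 + 252.809ms (3/4)
2. 252.809ms @ 3/4 + 252.809ms (3/4)
3. 505.618ms @ 3/2 + 252.809ms (3/4)
4. 758.427ms @ 9/4 + 252.809ms (3/4)
5. 1011.236ms @ 3 + 505.618ms (3/2)
6. 1516.854ms @ 9/2 + 758.427ms (9/4)
7. 2275.281ms @ 27/4 + 252.809ms (3/4)
8. 2528.09ms @ 15/2 + 505.618ms (3/2)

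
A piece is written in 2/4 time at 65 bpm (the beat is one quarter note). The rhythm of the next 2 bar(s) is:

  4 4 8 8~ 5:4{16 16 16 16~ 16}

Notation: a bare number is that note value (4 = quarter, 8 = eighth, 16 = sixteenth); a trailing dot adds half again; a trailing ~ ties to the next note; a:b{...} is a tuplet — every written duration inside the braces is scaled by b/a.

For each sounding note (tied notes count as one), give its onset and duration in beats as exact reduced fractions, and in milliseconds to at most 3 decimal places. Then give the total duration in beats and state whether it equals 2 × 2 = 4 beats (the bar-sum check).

1) 0.0ms=0b +923.077ms=1b
2) 923.077ms=1b +923.077ms=1b
3) 1846.154ms=2b +461.538ms=1/2b
4) 2307.692ms=5/2b +646.154ms=7/10b
5) 2953.846ms=16/5b +184.615ms=1/5b
6) 3138.462ms=17/5b +184.615ms=1/5b
7) 3323.077ms=18/5b +369.231ms=2/5b
Σ=4b of 4 (65bpm 2/4) — PASS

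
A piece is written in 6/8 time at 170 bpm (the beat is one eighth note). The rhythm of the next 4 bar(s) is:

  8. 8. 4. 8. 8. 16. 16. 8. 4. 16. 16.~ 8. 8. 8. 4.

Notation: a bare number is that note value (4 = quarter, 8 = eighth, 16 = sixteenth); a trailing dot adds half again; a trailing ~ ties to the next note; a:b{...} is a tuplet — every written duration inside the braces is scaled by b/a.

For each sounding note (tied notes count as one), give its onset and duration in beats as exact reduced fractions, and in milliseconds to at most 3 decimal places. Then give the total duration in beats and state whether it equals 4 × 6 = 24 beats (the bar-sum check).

1) 0.0ms=0b +529.412ms=3/2b
2) 529.412ms=3/2b +529.412ms=3/2b
3) 1058.824ms=3b +1058.824ms=3b
4) 2117.647ms=6b +529.412ms=3/2b
5) 2647.059ms=15/2b +529.412ms=3/2b
6) 3176.471ms=9b +264.706ms=3/4b
7) 3441.176ms=39/4b +264.706ms=3/4b
8) 3705.882ms=21/2b +529.412ms=3/2b
9) 4235.294ms=12b +1058.824ms=3b
10) 5294.118ms=15b +264.706ms=3/4b
11) 5558.824ms=63/4b +794.118ms=9/4b
12) 6352.941ms=18b +529.412ms=3/2b
13) 6882.353ms=39/2b +529.412ms=3/2b
14) 7411.765ms=21b +1058.824ms=3b
Σ=24b of 24 (170bpm 6/8) — PASS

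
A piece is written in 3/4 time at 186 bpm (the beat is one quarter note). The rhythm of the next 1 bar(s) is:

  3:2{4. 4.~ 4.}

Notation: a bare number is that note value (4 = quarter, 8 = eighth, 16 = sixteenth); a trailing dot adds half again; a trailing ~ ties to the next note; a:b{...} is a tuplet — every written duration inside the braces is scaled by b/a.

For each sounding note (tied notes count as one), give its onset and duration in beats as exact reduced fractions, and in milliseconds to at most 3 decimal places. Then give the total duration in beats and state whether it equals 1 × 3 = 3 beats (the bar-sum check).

1) 0.0ms=0b +322.581ms=1b
2) 322.581ms=1b +645.161ms=2b
Σ=3b of 3 (186bpm 3/4) — PASS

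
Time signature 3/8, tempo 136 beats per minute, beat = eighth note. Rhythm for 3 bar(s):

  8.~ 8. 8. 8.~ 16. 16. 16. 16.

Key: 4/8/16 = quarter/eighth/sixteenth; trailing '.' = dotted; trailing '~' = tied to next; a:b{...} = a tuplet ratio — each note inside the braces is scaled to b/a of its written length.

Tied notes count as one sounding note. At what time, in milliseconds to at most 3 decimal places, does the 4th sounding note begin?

note 4 onset = 27/4b = 2977.941ms

1. 0.0ms @ 0 + 1323.529ms (3)
2. 1323.529ms @ 3 + 661.765ms (3/2)
3. 1985.294ms @ 9/2 + 992.647ms (9/4)
4. 2977.941ms @ 27/4 + 330.882ms (3/4)
5. 3308.824ms @ 15/2 + 330.882ms (3/4)
6. 3639.706ms @ 33/4 + 330.882ms (3/4)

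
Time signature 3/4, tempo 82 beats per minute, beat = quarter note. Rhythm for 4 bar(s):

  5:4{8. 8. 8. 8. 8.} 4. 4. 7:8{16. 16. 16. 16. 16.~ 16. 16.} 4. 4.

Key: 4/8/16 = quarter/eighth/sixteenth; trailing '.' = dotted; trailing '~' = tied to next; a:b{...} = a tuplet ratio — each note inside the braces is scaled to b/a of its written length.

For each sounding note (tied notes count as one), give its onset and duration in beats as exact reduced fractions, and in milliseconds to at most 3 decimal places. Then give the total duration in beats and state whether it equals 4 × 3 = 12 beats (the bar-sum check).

1) 0.0ms=0b +439.024ms=3/5b
2) 439.024ms=3/5b +439.024ms=3/5b
3) 878.049ms=6/5b +439.024ms=3/5b
4) 1317.073ms=9/5b +439.024ms=3/5b
5) 1756.098ms=12/5b +439.024ms=3/5b
6) 2195.122ms=3b +1097.561ms=3/2b
7) 3292.683ms=9/2b +1097.561ms=3/2b
8) 4390.244ms=6b +313.589ms=3/7b
9) 4703.833ms=45/7b +313.589ms=3/7b
10) 5017.422ms=48/7b +313.589ms=3/7b
11) 5331.01ms=51/7b +313.589ms=3/7b
12) 5644.599ms=54/7b +627.178ms=6/7b
13) 6271.777ms=60/7b +313.589ms=3/7b
14) 6585.366ms=9b +1097.561ms=3/2b
15) 7682.927ms=21/2b +1097.561ms=3/2b
Σ=12b of 12 (82bpm 3/4) — PASS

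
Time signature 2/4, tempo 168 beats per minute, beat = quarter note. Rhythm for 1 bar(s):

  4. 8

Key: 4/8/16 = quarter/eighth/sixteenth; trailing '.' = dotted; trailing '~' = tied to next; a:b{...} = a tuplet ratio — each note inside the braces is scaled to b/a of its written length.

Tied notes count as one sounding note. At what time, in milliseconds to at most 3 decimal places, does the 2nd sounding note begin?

note 2 onset = 3/2b = 535.714ms

1. 0.0ms @ 0 + 535.714ms (3/2)
2. 535.714ms @ 3/2 + 178.571ms (1/2)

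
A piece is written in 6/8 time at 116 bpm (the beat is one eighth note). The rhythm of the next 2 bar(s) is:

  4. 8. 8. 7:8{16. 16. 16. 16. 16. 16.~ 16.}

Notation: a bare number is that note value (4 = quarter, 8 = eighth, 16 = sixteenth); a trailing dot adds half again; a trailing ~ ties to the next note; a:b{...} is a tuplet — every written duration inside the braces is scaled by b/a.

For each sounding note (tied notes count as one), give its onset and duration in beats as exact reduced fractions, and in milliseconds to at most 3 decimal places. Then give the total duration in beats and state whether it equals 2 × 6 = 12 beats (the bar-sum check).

1) 0.0ms=0b +1551.724ms=3b
2) 1551.724ms=3b +775.862ms=3/2b
3) 2327.586ms=9/2b +775.862ms=3/2b
4) 3103.448ms=6b +443.35ms=6/7b
5) 3546.798ms=48/7b +443.35ms=6/7b
6) 3990.148ms=54/7b +443.35ms=6/7b
7) 4433.498ms=60/7b +443.35ms=6/7b
8) 4876.847ms=66/7b +443.35ms=6/7b
9) 5320.197ms=72/7b +886.7ms=12/7b
Σ=12b of 12 (116bpm 6/8) — PASS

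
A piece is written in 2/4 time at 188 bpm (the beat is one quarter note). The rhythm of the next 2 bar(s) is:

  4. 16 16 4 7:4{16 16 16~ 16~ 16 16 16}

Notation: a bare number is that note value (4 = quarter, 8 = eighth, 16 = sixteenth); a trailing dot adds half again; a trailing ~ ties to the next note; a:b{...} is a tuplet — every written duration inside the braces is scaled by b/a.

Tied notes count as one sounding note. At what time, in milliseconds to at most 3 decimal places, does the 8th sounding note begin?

note 8 onset = 26/7b = 1185.41ms

1. 0.0ms @ 0 + 478.723ms (3/2)
2. 478.723ms @ 3/2 + 79.787ms (1/4)
3. 558.511ms @ 7/4 + 79.787ms (1/4)
4. 638.298ms @ 2 + 319.149ms (1)
5. 957.447ms @ 3 + 45.593ms (1/7)
6. 1003.04ms @ 22/7 + 45.593ms (1/7)
7. 1048.632ms @ 23/7 + 136.778ms (3/7)
8. 1185.41ms @ 26/7 + 45.593ms (1/7)
9. 1231.003ms @ 27/7 + 45.593ms (1/7)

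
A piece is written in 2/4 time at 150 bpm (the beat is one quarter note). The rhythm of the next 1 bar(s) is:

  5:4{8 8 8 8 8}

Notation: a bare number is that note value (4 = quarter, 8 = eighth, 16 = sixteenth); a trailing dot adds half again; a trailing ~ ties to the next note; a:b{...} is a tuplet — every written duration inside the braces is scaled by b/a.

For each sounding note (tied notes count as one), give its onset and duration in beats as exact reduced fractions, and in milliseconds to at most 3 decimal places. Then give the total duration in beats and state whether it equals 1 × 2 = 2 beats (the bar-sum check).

1) 0.0ms=0b +160.0ms=2/5b
2) 160.0ms=2/5b +160.0ms=2/5b
3) 320.0ms=4/5b +160.0ms=2/5b
4) 480.0ms=6/5b +160.0ms=2/5b
5) 640.0ms=8/5b +160.0ms=2/5b
Σ=2b of 2 (150bpm 2/4) — PASS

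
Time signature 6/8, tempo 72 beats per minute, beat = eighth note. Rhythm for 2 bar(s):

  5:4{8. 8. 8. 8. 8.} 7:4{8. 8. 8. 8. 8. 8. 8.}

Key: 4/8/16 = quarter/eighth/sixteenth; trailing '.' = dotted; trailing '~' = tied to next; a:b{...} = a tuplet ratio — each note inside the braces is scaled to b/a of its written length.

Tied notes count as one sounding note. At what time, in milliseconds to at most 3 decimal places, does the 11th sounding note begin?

note 11 onset = 72/7b = 8571.429ms

1. 0.0ms @ 0 + 1000.0ms (6/5)
2. 1000.0ms @ 6/5 + 1000.0ms (6/5)
3. 2000.0ms @ 12/5 + 1000.0ms (6/5)
4. 3000.0ms @ 18/5 + 1000.0ms (6/5)
5. 4000.0ms @ 24/5 + 1000.0ms (6/5)
6. 5000.0ms @ 6 + 714.286ms (6/7)
7. 5714.286ms @ 48/7 + 714.286ms (6/7)
8. 6428.571ms @ 54/7 + 714.286ms (6/7)
9. 7142.857ms @ 60/7 + 714.286ms (6/7)
10. 7857.143ms @ 66/7 + 714.286ms (6/7)
11. 8571.429ms @ 72/7 + 714.286ms (6/7)
12. 9285.714ms @ 78/7 + 714.286ms (6/7)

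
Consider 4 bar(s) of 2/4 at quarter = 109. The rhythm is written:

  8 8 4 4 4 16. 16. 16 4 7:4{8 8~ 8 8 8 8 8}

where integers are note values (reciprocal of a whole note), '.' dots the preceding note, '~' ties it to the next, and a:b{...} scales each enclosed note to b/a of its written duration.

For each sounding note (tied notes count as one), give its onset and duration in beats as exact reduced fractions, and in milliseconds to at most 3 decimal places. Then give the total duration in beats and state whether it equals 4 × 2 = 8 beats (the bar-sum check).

1) 0.0ms=0b +275.229ms=1/2b
2) 275.229ms=1/2b +275.229ms=1/2b
3) 550.459ms=1b +550.459ms=1b
4) 1100.917ms=2b +550.459ms=1b
5) 1651.376ms=3b +550.459ms=1b
6) 2201.835ms=4b +206.422ms=3/8b
7) 2408.257ms=35/8b +206.422ms=3/8b
8) 2614.679ms=19/4b +137.615ms=1/4b
9) 2752.294ms=5b +550.459ms=1b
10) 3302.752ms=6b +157.274ms=2/7b
11) 3460.026ms=44/7b +314.548ms=4/7b
12) 3774.574ms=48/7b +157.274ms=2/7b
13) 3931.848ms=50/7b +157.274ms=2/7b
14) 4089.122ms=52/7b +157.274ms=2/7b
15) 4246.396ms=54/7b +157.274ms=2/7b
Σ=8b of 8 (109bpm 2/4) — PASS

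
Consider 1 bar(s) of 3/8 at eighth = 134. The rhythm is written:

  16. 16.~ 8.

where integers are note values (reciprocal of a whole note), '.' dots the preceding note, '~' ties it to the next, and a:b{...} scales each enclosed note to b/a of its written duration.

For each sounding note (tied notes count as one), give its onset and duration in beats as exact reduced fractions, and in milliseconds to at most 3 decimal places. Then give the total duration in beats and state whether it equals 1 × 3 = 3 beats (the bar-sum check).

1) 0.0ms=0b +335.821ms=3/4b
2) 335.821ms=3/4b +1007.463ms=9/4b
Σ=3b of 3 (134bpm 3/8) — PASS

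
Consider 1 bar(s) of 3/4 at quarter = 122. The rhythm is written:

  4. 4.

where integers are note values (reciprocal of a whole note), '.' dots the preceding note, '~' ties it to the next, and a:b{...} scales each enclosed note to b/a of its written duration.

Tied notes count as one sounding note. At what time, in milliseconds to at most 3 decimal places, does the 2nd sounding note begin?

1. 0.0ms @ 0 + 737.705ms (3/2)
2. 737.705ms @ 3/2 + 737.705ms (3/2)

note 2 onset = 3/2b = 737.705ms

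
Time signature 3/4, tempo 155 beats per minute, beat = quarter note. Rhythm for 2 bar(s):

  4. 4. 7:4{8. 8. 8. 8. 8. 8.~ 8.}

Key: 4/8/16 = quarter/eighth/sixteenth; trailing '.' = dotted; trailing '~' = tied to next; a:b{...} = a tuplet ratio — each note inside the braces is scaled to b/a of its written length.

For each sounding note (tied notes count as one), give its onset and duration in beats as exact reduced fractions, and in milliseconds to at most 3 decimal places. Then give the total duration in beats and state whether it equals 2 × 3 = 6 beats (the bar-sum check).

1) 0.0ms=0b +580.645ms=3/2b
2) 580.645ms=3/2b +580.645ms=3/2b
3) 1161.29ms=3b +165.899ms=3/7b
4) 1327.189ms=24/7b +165.899ms=3/7b
5) 1493.088ms=27/7b +165.899ms=3/7b
6) 1658.986ms=30/7b +165.899ms=3/7b
7) 1824.885ms=33/7b +165.899ms=3/7b
8) 1990.783ms=36/7b +331.797ms=6/7b
Σ=6b of 6 (155bpm 3/4) — PASS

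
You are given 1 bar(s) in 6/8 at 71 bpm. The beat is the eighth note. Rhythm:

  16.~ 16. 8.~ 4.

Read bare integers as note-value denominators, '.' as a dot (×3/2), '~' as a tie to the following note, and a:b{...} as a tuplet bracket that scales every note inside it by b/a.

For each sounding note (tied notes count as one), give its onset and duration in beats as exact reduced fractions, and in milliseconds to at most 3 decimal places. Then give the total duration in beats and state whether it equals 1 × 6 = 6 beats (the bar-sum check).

1) 0.0ms=0b +1267.606ms=3/2b
2) 1267.606ms=3/2b +3802.817ms=9/2b
Σ=6b of 6 (71bpm 6/8) — PASS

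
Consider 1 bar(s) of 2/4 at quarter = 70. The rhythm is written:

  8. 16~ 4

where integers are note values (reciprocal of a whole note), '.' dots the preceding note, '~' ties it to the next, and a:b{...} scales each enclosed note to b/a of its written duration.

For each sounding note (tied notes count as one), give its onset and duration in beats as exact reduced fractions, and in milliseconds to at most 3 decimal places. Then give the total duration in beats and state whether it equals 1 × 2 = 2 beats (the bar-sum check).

1) 0.0ms=0b +642.857ms=3/4b
2) 642.857ms=3/4b +1071.429ms=5/4b
Σ=2b of 2 (70bpm 2/4) — PASS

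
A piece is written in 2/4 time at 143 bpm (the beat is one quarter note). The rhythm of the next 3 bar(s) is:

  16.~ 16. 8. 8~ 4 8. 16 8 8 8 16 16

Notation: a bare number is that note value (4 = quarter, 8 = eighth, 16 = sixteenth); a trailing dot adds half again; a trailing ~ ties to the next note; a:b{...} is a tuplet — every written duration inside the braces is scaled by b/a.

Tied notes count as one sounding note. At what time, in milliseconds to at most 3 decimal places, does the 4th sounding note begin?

1. 0.0ms @ 0 + 314.685ms (3/4)
2. 314.685ms @ 3/4 + 314.685ms (3/4)
3. 629.371ms @ 3/2 + 629.371ms (3/2)
4. 1258.741ms @ 3 + 314.685ms (3/4)
5. 1573.427ms @ 15/4 + 104.895ms (1/4)
6. 1678.322ms @ 4 + 209.79ms (1/2)
7. 1888.112ms @ 9/2 + 209.79ms (1/2)
8. 2097.902ms @ 5 + 209.79ms (1/2)
9. 2307.692ms @ 11/2 + 104.895ms (1/4)
10. 2412.587ms @ 23/4 + 104.895ms (1/4)

note 4 onset = 3b = 1258.741ms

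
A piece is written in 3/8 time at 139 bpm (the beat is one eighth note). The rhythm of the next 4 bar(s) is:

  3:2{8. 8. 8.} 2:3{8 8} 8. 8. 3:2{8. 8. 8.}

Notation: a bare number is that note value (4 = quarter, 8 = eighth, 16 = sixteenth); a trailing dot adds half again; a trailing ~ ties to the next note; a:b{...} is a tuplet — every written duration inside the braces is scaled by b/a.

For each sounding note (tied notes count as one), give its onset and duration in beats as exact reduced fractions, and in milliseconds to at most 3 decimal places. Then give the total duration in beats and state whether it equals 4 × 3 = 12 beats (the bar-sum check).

1) 0.0ms=0b +431.655ms=1b
2) 431.655ms=1b +431.655ms=1b
3) 863.309ms=2b +431.655ms=1b
4) 1294.964ms=3b +647.482ms=3/2b
5) 1942.446ms=9/2b +647.482ms=3/2b
6) 2589.928ms=6b +647.482ms=3/2b
7) 3237.41ms=15/2b +647.482ms=3/2b
8) 3884.892ms=9b +431.655ms=1b
9) 4316.547ms=10b +431.655ms=1b
10) 4748.201ms=11b +431.655ms=1b
Σ=12b of 12 (139bpm 3/8) — PASS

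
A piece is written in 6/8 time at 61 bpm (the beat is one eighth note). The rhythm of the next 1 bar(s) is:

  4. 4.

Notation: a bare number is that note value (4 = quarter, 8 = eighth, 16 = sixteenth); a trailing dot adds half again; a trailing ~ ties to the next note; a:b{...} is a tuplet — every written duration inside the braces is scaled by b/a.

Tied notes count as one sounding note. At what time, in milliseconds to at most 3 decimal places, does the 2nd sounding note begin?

1. 0.0ms @ 0 + 2950.82ms (3)
2. 2950.82ms @ 3 + 2950.82ms (3)

note 2 onset = 3b = 2950.82ms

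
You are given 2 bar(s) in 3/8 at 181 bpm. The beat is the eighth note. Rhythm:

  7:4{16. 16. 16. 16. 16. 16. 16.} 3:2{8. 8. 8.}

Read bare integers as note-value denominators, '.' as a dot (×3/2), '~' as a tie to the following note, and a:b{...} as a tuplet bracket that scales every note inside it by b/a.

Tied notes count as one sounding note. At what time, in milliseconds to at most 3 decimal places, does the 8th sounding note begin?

1. 0.0ms @ 0 + 142.068ms (3/7)
2. 142.068ms @ 3/7 + 142.068ms (3/7)
3. 284.136ms @ 6/7 + 142.068ms (3/7)
4. 426.204ms @ 9/7 + 142.068ms (3/7)
5. 568.272ms @ 12/7 + 142.068ms (3/7)
6. 710.339ms @ 15/7 + 142.068ms (3/7)
7. 852.407ms @ 18/7 + 142.068ms (3/7)
8. 994.475ms @ 3 + 331.492ms (1)
9. 1325.967ms @ 4 + 331.492ms (1)
10. 1657.459ms @ 5 + 331.492ms (1)

note 8 onset = 3b = 994.475ms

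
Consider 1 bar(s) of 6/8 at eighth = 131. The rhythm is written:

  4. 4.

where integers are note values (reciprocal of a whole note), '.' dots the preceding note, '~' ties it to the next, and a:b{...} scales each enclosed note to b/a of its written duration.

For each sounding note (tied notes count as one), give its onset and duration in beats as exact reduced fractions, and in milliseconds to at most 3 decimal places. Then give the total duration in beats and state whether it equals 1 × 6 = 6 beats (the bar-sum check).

1) 0.0ms=0b +1374.046ms=3b
2) 1374.046ms=3b +1374.046ms=3b
Σ=6b of 6 (131bpm 6/8) — PASS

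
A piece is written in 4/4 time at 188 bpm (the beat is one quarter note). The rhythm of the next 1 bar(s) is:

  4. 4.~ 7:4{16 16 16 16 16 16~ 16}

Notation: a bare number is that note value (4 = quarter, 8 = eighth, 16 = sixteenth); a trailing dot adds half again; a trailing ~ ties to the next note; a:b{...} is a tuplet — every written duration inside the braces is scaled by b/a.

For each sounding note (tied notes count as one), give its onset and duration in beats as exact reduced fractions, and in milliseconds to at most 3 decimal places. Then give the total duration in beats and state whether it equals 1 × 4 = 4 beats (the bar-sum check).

1) 0.0ms=0b +478.723ms=3/2b
2) 478.723ms=3/2b +524.316ms=23/14b
3) 1003.04ms=22/7b +45.593ms=1/7b
4) 1048.632ms=23/7b +45.593ms=1/7b
5) 1094.225ms=24/7b +45.593ms=1/7b
6) 1139.818ms=25/7b +45.593ms=1/7b
7) 1185.41ms=26/7b +91.185ms=2/7b
Σ=4b of 4 (188bpm 4/4) — PASS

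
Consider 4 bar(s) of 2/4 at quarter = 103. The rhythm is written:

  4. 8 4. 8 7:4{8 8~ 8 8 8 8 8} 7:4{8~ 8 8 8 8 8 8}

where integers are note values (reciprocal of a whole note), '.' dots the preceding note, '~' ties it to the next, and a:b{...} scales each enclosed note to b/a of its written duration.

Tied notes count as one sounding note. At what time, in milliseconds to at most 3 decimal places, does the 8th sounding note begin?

note 8 onset = 36/7b = 2995.839ms

1. 0.0ms @ 0 + 873.786ms (3/2)
2. 873.786ms @ 3/2 + 291.262ms (1/2)
3. 1165.049ms @ 2 + 873.786ms (3/2)
4. 2038.835ms @ 7/2 + 291.262ms (1/2)
5. 2330.097ms @ 4 + 166.436ms (2/7)
6. 2496.533ms @ 30/7 + 332.871ms (4/7)
7. 2829.404ms @ 34/7 + 166.436ms (2/7)
8. 2995.839ms @ 36/7 + 166.436ms (2/7)
9. 3162.275ms @ 38/7 + 166.436ms (2/7)
10. 3328.71ms @ 40/7 + 166.436ms (2/7)
11. 3495.146ms @ 6 + 332.871ms (4/7)
12. 3828.017ms @ 46/7 + 166.436ms (2/7)
13. 3994.452ms @ 48/7 + 166.436ms (2/7)
14. 4160.888ms @ 50/7 + 166.436ms (2/7)
15. 4327.323ms @ 52/7 + 166.436ms (2/7)
16. 4493.759ms @ 54/7 + 166.436ms (2/7)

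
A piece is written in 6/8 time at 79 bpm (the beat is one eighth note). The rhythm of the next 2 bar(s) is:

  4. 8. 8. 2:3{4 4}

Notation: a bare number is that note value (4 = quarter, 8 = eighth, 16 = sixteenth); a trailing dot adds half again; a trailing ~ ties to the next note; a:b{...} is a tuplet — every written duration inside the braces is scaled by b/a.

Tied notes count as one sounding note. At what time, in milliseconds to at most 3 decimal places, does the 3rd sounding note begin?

note 3 onset = 9/2b = 3417.722ms

1. 0.0ms @ 0 + 2278.481ms (3)
2. 2278.481ms @ 3 + 1139.241ms (3/2)
3. 3417.722ms @ 9/2 + 1139.241ms (3/2)
4. 4556.962ms @ 6 + 2278.481ms (3)
5. 6835.443ms @ 9 + 2278.481ms (3)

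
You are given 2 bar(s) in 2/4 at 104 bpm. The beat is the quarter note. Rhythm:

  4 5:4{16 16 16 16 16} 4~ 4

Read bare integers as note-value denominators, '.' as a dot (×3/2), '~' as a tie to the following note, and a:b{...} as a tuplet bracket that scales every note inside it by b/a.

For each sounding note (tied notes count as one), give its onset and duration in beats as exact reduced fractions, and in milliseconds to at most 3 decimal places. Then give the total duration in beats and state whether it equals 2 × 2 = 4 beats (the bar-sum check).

1) 0.0ms=0b +576.923ms=1b
2) 576.923ms=1b +115.385ms=1/5b
3) 692.308ms=6/5b +115.385ms=1/5b
4) 807.692ms=7/5b +115.385ms=1/5b
5) 923.077ms=8/5b +115.385ms=1/5b
6) 1038.462ms=9/5b +115.385ms=1/5b
7) 1153.846ms=2b +1153.846ms=2b
Σ=4b of 4 (104bpm 2/4) — PASS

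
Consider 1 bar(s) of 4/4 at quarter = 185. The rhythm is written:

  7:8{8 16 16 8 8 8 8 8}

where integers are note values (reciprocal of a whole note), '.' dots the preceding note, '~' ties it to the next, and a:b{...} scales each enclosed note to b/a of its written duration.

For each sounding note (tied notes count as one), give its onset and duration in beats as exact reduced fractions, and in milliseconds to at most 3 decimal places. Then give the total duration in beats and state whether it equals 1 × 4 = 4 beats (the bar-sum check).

1) 0.0ms=0b +185.328ms=4/7b
2) 185.328ms=4/7b +92.664ms=2/7b
3) 277.992ms=6/7b +92.664ms=2/7b
4) 370.656ms=8/7b +185.328ms=4/7b
5) 555.985ms=12/7b +185.328ms=4/7b
6) 741.313ms=16/7b +185.328ms=4/7b
7) 926.641ms=20/7b +185.328ms=4/7b
8) 1111.969ms=24/7b +185.328ms=4/7b
Σ=4b of 4 (185bpm 4/4) — PASS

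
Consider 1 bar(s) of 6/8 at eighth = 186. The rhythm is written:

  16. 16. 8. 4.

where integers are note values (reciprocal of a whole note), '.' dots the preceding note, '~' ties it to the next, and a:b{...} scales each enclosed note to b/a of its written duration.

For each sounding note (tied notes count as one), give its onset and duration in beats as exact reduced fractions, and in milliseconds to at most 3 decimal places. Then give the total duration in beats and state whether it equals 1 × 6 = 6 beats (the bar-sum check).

1) 0.0ms=0b +241.935ms=3/4b
2) 241.935ms=3/4b +241.935ms=3/4b
3) 483.871ms=3/2b +483.871ms=3/2b
4) 967.742ms=3b +967.742ms=3b
Σ=6b of 6 (186bpm 6/8) — PASS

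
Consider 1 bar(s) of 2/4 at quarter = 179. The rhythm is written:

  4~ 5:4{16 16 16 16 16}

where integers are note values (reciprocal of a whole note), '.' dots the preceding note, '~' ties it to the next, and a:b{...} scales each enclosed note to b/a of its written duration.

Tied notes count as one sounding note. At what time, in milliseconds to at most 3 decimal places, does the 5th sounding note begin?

note 5 onset = 9/5b = 603.352ms

1. 0.0ms @ 0 + 402.235ms (6/5)
2. 402.235ms @ 6/5 + 67.039ms (1/5)
3. 469.274ms @ 7/5 + 67.039ms (1/5)
4. 536.313ms @ 8/5 + 67.039ms (1/5)
5. 603.352ms @ 9/5 + 67.039ms (1/5)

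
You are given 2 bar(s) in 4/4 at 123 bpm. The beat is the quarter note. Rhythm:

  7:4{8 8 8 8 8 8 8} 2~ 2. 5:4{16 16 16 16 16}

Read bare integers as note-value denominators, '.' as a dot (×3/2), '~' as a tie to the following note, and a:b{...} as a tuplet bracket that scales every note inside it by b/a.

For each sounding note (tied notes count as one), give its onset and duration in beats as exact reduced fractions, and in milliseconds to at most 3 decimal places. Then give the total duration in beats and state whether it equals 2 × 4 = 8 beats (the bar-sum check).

1) 0.0ms=0b +139.373ms=2/7b
2) 139.373ms=2/7b +139.373ms=2/7b
3) 278.746ms=4/7b +139.373ms=2/7b
4) 418.118ms=6/7b +139.373ms=2/7b
5) 557.491ms=8/7b +139.373ms=2/7b
6) 696.864ms=10/7b +139.373ms=2/7b
7) 836.237ms=12/7b +139.373ms=2/7b
8) 975.61ms=2b +2439.024ms=5b
9) 3414.634ms=7b +97.561ms=1/5b
10) 3512.195ms=36/5b +97.561ms=1/5b
11) 3609.756ms=37/5b +97.561ms=1/5b
12) 3707.317ms=38/5b +97.561ms=1/5b
13) 3804.878ms=39/5b +97.561ms=1/5b
Σ=8b of 8 (123bpm 4/4) — PASS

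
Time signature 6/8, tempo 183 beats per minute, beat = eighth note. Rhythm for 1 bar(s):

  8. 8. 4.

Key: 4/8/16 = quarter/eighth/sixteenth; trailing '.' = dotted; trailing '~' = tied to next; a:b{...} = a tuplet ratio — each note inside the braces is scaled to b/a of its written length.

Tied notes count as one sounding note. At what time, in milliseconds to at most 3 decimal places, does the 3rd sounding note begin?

note 3 onset = 3b = 983.607ms

1. 0.0ms @ 0 + 491.803ms (3/2)
2. 491.803ms @ 3/2 + 491.803ms (3/2)
3. 983.607ms @ 3 + 983.607ms (3)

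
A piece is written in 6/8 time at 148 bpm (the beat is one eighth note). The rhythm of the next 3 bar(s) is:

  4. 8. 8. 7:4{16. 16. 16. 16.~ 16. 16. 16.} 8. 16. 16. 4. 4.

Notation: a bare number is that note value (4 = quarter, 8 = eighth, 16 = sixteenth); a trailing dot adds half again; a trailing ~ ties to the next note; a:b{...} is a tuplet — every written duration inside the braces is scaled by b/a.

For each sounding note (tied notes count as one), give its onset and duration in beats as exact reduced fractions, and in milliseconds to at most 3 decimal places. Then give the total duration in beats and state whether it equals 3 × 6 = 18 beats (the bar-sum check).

1) 0.0ms=0b +1216.216ms=3b
2) 1216.216ms=3b +608.108ms=3/2b
3) 1824.324ms=9/2b +608.108ms=3/2b
4) 2432.432ms=6b +173.745ms=3/7b
5) 2606.178ms=45/7b +173.745ms=3/7b
6) 2779.923ms=48/7b +173.745ms=3/7b
7) 2953.668ms=51/7b +347.49ms=6/7b
8) 3301.158ms=57/7b +173.745ms=3/7b
9) 3474.903ms=60/7b +173.745ms=3/7b
10) 3648.649ms=9b +608.108ms=3/2b
11) 4256.757ms=21/2b +304.054ms=3/4b
12) 4560.811ms=45/4b +304.054ms=3/4b
13) 4864.865ms=12b +1216.216ms=3b
14) 6081.081ms=15b +1216.216ms=3b
Σ=18b of 18 (148bpm 6/8) — PASS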